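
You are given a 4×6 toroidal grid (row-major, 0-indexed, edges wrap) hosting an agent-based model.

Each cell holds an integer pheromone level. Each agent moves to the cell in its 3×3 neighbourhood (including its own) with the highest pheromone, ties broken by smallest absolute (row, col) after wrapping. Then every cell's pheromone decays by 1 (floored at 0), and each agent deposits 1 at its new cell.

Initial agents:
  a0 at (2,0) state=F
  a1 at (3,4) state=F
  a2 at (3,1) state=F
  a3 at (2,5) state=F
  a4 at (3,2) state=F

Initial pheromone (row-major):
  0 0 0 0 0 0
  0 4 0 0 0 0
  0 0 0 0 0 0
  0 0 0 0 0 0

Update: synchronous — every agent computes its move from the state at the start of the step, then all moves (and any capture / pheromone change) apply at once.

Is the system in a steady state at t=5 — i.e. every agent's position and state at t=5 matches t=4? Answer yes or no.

yes

t=1: a0@(1,1) a1@(0,3) a2@(0,0) a3@(1,0) a4@(0,1) | pheromone: 1 1 0 1 0 0 / 1 4 0 0 0 0 / 0 0 0 0 0 0 / 0 0 0 0 0 0
t=2: a0@(1,1) a1@(0,3) a2@(1,1) a3@(1,1) a4@(1,1) | pheromone: 0 0 0 1 0 0 / 0 7 0 0 0 0 / 0 0 0 0 0 0 / 0 0 0 0 0 0
t=3: a0@(1,1) a1@(0,3) a2@(1,1) a3@(1,1) a4@(1,1) | pheromone: 0 0 0 1 0 0 / 0 10 0 0 0 0 / 0 0 0 0 0 0 / 0 0 0 0 0 0
t=4: a0@(1,1) a1@(0,3) a2@(1,1) a3@(1,1) a4@(1,1) | pheromone: 0 0 0 1 0 0 / 0 13 0 0 0 0 / 0 0 0 0 0 0 / 0 0 0 0 0 0
t=5: a0@(1,1) a1@(0,3) a2@(1,1) a3@(1,1) a4@(1,1) | pheromone: 0 0 0 1 0 0 / 0 16 0 0 0 0 / 0 0 0 0 0 0 / 0 0 0 0 0 0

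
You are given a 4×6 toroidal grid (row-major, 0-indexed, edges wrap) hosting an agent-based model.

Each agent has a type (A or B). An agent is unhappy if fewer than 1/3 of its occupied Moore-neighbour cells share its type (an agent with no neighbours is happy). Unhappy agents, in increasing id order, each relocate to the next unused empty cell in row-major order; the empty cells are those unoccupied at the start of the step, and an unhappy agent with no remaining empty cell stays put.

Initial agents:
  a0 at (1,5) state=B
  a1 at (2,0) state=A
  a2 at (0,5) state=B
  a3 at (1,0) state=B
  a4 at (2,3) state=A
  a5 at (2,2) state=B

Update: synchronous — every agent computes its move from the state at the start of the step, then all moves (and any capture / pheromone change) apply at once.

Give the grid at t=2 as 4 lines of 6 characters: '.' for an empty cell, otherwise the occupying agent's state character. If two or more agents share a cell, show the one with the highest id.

t=1: a0@(1,5):B a1@(0,0):A a2@(0,5):B a3@(1,0):B a4@(0,1):A a5@(0,2):B
t=2: a0@(1,5):B a1@(0,3):A a2@(0,5):B a3@(1,0):B a4@(0,1):A a5@(0,4):B

.A.ABB
B....B
......
......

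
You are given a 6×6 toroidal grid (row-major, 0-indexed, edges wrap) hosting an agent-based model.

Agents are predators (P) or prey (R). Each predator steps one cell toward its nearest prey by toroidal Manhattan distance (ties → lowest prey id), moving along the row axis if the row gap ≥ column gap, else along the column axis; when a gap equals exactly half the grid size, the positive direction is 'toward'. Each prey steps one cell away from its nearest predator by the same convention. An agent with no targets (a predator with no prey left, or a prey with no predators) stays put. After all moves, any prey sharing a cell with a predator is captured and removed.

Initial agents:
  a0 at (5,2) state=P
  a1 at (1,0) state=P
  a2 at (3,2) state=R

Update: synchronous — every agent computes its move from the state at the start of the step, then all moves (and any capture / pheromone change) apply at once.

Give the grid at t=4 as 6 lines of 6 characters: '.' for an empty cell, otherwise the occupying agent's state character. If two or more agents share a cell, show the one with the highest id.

.P....
..P...
......
......
......
..R...

t=1: a0@(4,2):P a1@(2,0):P a2@(2,2):R
t=2: a0@(3,2):P a1@(2,1):P a2@(1,2):R
t=3: a0@(2,2):P a1@(1,1):P a2@(0,2):R
t=4: a0@(1,2):P a1@(0,1):P a2@(5,2):R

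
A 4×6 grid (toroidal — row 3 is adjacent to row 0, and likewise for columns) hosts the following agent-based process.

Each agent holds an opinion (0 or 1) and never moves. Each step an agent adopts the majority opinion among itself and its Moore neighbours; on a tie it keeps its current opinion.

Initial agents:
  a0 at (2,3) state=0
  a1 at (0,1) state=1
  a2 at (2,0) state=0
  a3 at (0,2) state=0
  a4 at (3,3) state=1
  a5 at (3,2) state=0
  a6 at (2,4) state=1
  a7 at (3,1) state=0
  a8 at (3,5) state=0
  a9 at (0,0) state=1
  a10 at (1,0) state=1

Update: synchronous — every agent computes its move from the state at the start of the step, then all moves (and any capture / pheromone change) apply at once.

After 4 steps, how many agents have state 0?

t=1: a0@(2,3):0 a1@(0,1):1 a2@(2,0):0 a3@(0,2):0 a4@(3,3):0 a5@(3,2):0 a6@(2,4):1 a7@(3,1):0 a8@(3,5):0 a9@(0,0):1 a10@(1,0):1
t=2: a0@(2,3):0 a1@(0,1):1 a2@(2,0):0 a3@(0,2):0 a4@(3,3):0 a5@(3,2):0 a6@(2,4):0 a7@(3,1):0 a8@(3,5):0 a9@(0,0):1 a10@(1,0):1
t=3: (unchanged — steady state)

8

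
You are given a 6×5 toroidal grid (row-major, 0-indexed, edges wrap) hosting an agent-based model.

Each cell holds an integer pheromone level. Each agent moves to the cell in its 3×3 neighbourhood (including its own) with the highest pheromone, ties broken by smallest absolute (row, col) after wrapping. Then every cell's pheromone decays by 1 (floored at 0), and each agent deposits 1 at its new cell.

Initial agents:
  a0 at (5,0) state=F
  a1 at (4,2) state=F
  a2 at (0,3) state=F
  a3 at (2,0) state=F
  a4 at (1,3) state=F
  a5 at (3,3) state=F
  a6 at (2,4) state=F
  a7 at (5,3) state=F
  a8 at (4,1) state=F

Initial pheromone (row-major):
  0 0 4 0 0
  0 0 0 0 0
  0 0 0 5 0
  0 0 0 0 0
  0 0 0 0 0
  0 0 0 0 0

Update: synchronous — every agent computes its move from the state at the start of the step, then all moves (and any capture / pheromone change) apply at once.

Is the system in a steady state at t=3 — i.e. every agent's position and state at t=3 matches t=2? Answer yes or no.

yes

t=1: a0@(0,0) a1@(3,1) a2@(0,2) a3@(1,0) a4@(2,3) a5@(2,3) a6@(2,3) a7@(0,2) a8@(3,0) | pheromone: 1 0 5 0 0 / 1 0 0 0 0 / 0 0 0 7 0 / 1 1 0 0 0 / 0 0 0 0 0 / 0 0 0 0 0
t=2: a0@(0,0) a1@(3,0) a2@(0,2) a3@(0,0) a4@(2,3) a5@(2,3) a6@(2,3) a7@(0,2) a8@(3,0) | pheromone: 2 0 6 0 0 / 0 0 0 0 0 / 0 0 0 9 0 / 2 0 0 0 0 / 0 0 0 0 0 / 0 0 0 0 0
t=3: a0@(0,0) a1@(3,0) a2@(0,2) a3@(0,0) a4@(2,3) a5@(2,3) a6@(2,3) a7@(0,2) a8@(3,0) | pheromone: 3 0 7 0 0 / 0 0 0 0 0 / 0 0 0 11 0 / 3 0 0 0 0 / 0 0 0 0 0 / 0 0 0 0 0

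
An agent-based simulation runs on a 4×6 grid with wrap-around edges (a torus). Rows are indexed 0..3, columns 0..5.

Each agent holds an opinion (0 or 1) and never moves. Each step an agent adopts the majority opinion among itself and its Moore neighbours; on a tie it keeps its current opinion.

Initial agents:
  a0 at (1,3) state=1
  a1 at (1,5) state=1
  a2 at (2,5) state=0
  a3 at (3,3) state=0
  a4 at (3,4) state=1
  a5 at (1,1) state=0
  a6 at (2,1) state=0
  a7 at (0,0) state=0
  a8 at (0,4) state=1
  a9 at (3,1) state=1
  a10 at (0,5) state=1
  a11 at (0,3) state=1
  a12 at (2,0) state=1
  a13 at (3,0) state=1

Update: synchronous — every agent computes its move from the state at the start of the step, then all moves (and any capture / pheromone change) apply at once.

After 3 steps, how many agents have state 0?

t=1: a0@(1,3):1 a1@(1,5):1 a2@(2,5):1 a3@(3,3):1 a4@(3,4):1 a5@(1,1):0 a6@(2,1):1 a7@(0,0):1 a8@(0,4):1 a9@(3,1):1 a10@(0,5):1 a11@(0,3):1 a12@(2,0):1 a13@(3,0):1
t=2: a0@(1,3):1 a1@(1,5):1 a2@(2,5):1 a3@(3,3):1 a4@(3,4):1 a5@(1,1):1 a6@(2,1):1 a7@(0,0):1 a8@(0,4):1 a9@(3,1):1 a10@(0,5):1 a11@(0,3):1 a12@(2,0):1 a13@(3,0):1
t=3: (unchanged — steady state)

0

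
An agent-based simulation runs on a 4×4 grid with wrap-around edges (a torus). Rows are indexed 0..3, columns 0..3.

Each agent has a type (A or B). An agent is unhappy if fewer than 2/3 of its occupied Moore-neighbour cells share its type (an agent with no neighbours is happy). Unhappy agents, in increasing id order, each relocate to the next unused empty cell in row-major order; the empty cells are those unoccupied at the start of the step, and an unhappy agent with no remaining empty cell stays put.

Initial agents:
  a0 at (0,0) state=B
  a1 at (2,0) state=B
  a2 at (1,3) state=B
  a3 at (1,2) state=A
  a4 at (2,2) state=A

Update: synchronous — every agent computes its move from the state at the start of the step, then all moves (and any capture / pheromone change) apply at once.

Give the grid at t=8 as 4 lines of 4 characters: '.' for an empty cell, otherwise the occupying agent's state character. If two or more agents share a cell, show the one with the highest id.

t=1: a0@(0,0):B a1@(2,0):B a2@(0,1):B a3@(0,2):A a4@(0,3):A
t=2: a0@(1,0):B a1@(2,0):B a2@(1,1):B a3@(1,2):A a4@(1,3):A
t=3: a0@(1,0):B a1@(2,0):B a2@(1,1):B a3@(0,0):A a4@(0,1):A
t=4: a0@(0,2):B a1@(2,0):B a2@(0,3):B a3@(1,2):A a4@(1,3):A
t=5: a0@(0,0):B a1@(0,1):B a2@(1,0):B a3@(1,1):A a4@(2,1):A
t=6: a0@(0,0):B a1@(0,1):B a2@(0,2):B a3@(0,3):A a4@(1,2):A
t=7: a0@(1,0):B a1@(0,1):B a2@(1,1):B a3@(1,3):A a4@(2,0):A
t=8: a0@(0,0):B a1@(0,1):B a2@(1,1):B a3@(0,2):A a4@(0,3):A

BBAA
.B..
....
....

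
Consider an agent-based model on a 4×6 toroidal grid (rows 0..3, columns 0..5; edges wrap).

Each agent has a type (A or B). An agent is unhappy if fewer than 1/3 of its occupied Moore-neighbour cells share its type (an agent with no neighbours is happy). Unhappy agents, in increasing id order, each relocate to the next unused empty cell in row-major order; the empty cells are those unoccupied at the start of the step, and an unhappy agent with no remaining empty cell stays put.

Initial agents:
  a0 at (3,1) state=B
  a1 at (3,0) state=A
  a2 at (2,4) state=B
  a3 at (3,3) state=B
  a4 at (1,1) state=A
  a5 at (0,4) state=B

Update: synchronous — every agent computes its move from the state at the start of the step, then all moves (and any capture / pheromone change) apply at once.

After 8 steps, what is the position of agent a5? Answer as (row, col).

t=1: a0@(0,0):B a1@(0,1):A a2@(2,4):B a3@(3,3):B a4@(1,1):A a5@(0,4):B
t=2: a0@(0,2):B a1@(0,1):A a2@(2,4):B a3@(3,3):B a4@(1,1):A a5@(0,4):B
t=3: (unchanged — steady state)

(0, 4)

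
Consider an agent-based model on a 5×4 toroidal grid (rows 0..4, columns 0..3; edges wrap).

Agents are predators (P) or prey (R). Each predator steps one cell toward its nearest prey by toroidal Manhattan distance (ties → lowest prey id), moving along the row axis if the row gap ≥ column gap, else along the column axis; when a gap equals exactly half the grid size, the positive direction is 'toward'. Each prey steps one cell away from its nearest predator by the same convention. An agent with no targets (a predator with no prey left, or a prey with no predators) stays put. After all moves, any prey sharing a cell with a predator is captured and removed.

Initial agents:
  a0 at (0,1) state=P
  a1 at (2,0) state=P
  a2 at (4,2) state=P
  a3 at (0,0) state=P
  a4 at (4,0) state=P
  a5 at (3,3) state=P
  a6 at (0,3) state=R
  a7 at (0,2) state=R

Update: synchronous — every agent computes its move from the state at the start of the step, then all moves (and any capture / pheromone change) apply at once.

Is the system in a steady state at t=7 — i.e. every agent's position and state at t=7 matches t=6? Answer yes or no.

yes

t=1: a0@(0,2):P a1@(1,0):P a2@(0,2):P a3@(0,3):P a4@(0,0):P a5@(4,3):P
t=2: (unchanged — steady state)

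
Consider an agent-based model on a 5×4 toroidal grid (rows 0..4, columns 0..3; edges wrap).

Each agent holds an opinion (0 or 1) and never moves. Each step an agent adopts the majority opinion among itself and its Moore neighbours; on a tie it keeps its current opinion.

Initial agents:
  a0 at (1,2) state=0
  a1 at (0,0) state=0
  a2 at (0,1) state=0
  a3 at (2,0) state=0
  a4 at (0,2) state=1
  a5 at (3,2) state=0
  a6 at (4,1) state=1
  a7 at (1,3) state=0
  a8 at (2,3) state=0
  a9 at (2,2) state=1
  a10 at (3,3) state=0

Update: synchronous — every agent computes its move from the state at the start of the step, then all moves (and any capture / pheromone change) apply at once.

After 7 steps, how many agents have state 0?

11

t=1: a0@(1,2):0 a1@(0,0):0 a2@(0,1):0 a3@(2,0):0 a4@(0,2):0 a5@(3,2):0 a6@(4,1):0 a7@(1,3):0 a8@(2,3):0 a9@(2,2):0 a10@(3,3):0
t=2: (unchanged — steady state)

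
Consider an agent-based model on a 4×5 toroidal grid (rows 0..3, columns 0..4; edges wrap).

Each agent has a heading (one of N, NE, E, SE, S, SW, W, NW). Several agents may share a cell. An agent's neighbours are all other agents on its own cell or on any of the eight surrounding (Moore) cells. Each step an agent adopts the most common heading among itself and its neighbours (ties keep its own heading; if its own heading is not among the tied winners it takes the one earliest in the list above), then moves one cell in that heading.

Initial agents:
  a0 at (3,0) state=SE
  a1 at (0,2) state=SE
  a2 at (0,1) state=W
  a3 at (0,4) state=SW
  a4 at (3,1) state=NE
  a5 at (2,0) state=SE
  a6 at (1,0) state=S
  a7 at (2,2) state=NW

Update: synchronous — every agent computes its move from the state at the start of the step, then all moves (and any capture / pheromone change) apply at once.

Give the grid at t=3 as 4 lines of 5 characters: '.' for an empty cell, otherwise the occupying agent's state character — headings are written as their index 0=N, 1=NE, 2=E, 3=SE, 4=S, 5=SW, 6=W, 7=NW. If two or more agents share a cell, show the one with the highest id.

.3...
...3.
...33
3..33

t=1: a0@(0,1):SE a1@(1,3):SE a2@(1,2):SE a3@(1,3):SW a4@(0,2):SE a5@(3,1):SE a6@(2,0):S a7@(1,1):NW
t=2: a0@(1,2):SE a1@(2,4):SE a2@(2,3):SE a3@(2,4):SE a4@(1,3):SE a5@(0,2):SE a6@(3,0):S a7@(2,2):SE
t=3: a0@(2,3):SE a1@(3,0):SE a2@(3,4):SE a3@(3,0):SE a4@(2,4):SE a5@(1,3):SE a6@(0,1):SE a7@(3,3):SE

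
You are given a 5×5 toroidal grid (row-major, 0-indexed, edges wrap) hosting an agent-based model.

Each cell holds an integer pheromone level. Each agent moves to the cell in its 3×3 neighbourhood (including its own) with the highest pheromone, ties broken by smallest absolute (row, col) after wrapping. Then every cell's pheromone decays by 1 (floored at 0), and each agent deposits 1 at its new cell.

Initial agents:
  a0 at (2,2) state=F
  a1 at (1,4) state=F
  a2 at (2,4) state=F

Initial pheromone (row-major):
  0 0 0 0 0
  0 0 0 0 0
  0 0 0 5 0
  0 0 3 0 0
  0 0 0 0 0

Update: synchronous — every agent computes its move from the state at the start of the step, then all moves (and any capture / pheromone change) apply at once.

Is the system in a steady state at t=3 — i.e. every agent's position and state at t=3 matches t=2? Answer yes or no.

yes

t=1: a0@(2,3) a1@(2,3) a2@(2,3) | pheromone: 0 0 0 0 0 / 0 0 0 0 0 / 0 0 0 7 0 / 0 0 2 0 0 / 0 0 0 0 0
t=2: a0@(2,3) a1@(2,3) a2@(2,3) | pheromone: 0 0 0 0 0 / 0 0 0 0 0 / 0 0 0 9 0 / 0 0 1 0 0 / 0 0 0 0 0
t=3: a0@(2,3) a1@(2,3) a2@(2,3) | pheromone: 0 0 0 0 0 / 0 0 0 0 0 / 0 0 0 11 0 / 0 0 0 0 0 / 0 0 0 0 0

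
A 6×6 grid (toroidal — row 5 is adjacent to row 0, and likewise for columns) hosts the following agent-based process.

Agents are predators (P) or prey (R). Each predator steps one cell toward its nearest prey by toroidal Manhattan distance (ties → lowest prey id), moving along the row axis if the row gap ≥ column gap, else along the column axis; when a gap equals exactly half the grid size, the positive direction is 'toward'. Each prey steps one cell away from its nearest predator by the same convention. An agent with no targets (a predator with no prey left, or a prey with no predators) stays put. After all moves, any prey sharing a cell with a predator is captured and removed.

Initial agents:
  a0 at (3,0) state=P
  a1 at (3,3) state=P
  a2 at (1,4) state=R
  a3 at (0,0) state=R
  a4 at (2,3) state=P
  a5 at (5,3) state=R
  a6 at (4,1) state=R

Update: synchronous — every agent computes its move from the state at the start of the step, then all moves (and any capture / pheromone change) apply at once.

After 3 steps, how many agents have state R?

3

t=1: a0@(4,0):P a1@(4,3):P a2@(0,4):R a3@(5,0):R a4@(1,3):P a5@(0,3):R a6@(5,1):R
t=2: a0@(5,0):P a1@(5,3):P a2@(5,4):R a3@(0,0):R a4@(0,3):P a6@(0,1):R
t=3: a0@(0,0):P a1@(5,4):P a2@(5,5):R a3@(1,0):R a4@(5,3):P a6@(1,1):R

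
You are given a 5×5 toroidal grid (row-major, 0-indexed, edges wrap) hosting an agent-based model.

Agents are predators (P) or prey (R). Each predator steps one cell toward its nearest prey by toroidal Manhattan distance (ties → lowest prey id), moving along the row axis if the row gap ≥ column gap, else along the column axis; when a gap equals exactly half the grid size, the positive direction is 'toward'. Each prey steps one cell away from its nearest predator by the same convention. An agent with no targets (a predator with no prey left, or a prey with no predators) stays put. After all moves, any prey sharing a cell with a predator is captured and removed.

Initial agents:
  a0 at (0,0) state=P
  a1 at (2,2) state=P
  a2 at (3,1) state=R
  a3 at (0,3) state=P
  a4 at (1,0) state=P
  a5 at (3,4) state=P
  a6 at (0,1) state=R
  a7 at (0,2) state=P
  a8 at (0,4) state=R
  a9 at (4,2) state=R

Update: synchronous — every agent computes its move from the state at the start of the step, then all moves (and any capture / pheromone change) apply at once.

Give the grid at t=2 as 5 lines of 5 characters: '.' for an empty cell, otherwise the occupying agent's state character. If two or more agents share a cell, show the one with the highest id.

t=1: a0@(0,1):P a1@(3,2):P a2@(4,1):R a3@(0,4):P a4@(0,0):P a5@(3,0):P a6@(0,2):R a7@(0,1):P a8@(0,3):R
t=2: a0@(4,1):P a1@(4,2):P a2@(3,1):R a3@(0,3):P a4@(4,0):P a5@(4,0):P a7@(4,1):P a8@(0,2):R

..RP.
.....
.....
.R...
PPP..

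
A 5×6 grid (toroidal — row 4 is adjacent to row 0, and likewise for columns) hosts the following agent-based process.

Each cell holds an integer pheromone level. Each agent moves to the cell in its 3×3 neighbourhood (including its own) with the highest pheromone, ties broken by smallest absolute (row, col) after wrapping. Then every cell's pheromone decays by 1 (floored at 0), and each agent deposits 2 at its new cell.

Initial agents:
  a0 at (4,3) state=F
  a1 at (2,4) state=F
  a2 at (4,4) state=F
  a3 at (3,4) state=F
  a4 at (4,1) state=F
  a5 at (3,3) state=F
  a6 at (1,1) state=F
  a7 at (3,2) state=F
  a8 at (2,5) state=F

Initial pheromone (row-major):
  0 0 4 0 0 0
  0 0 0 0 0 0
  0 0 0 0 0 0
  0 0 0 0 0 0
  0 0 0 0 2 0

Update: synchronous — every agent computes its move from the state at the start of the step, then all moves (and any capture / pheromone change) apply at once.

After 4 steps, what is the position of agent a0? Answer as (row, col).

(0, 2)

t=1: a0@(0,2) a1@(1,3) a2@(4,4) a3@(4,4) a4@(0,2) a5@(4,4) a6@(0,2) a7@(2,1) a8@(1,0) | pheromone: 0 0 9 0 0 0 / 2 0 0 2 0 0 / 0 2 0 0 0 0 / 0 0 0 0 0 0 / 0 0 0 0 7 0
t=2: a0@(0,2) a1@(0,2) a2@(4,4) a3@(4,4) a4@(0,2) a5@(4,4) a6@(0,2) a7@(1,0) a8@(1,0) | pheromone: 0 0 16 0 0 0 / 5 0 0 1 0 0 / 0 1 0 0 0 0 / 0 0 0 0 0 0 / 0 0 0 0 12 0
t=3: a0@(0,2) a1@(0,2) a2@(4,4) a3@(4,4) a4@(0,2) a5@(4,4) a6@(0,2) a7@(1,0) a8@(1,0) | pheromone: 0 0 23 0 0 0 / 8 0 0 0 0 0 / 0 0 0 0 0 0 / 0 0 0 0 0 0 / 0 0 0 0 17 0
t=4: a0@(0,2) a1@(0,2) a2@(4,4) a3@(4,4) a4@(0,2) a5@(4,4) a6@(0,2) a7@(1,0) a8@(1,0) | pheromone: 0 0 30 0 0 0 / 11 0 0 0 0 0 / 0 0 0 0 0 0 / 0 0 0 0 0 0 / 0 0 0 0 22 0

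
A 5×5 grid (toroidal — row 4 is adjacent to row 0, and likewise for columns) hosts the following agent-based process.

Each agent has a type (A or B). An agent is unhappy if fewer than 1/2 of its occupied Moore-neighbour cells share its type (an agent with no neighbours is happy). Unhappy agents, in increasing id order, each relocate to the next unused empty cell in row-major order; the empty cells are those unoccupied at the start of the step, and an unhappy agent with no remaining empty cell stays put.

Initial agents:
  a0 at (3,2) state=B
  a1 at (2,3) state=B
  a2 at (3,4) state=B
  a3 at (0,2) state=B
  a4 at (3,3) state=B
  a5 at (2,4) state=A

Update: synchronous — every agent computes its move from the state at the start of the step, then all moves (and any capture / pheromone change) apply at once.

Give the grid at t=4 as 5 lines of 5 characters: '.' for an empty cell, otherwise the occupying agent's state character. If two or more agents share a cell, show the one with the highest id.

t=1: a0@(3,2):B a1@(2,3):B a2@(3,4):B a3@(0,2):B a4@(3,3):B a5@(0,0):A
t=2: (unchanged — steady state)

A.B..
.....
...B.
..BBB
.....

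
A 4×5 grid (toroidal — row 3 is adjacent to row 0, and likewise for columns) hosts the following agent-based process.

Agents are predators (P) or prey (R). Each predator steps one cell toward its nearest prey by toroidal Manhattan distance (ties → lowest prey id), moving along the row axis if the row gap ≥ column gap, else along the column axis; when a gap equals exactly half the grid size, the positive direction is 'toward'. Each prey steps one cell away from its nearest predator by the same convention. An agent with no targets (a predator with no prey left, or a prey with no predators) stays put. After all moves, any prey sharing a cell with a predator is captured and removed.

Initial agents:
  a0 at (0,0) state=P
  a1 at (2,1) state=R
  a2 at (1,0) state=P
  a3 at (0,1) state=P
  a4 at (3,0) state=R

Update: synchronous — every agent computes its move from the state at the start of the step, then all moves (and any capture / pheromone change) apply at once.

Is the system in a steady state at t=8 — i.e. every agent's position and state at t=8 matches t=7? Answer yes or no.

t=1: a0@(3,0):P a1@(3,1):R a2@(2,0):P a3@(1,1):P
t=2: a0@(3,1):P a1@(3,2):R a2@(3,0):P a3@(2,1):P
t=3: a0@(3,2):P a1@(3,3):R a2@(3,1):P a3@(3,1):P
t=4: a0@(3,3):P a1@(3,4):R a2@(3,2):P a3@(3,2):P
t=5: a0@(3,4):P a1@(3,0):R a2@(3,3):P a3@(3,3):P
t=6: a0@(3,0):P a1@(3,1):R a2@(3,4):P a3@(3,4):P
t=7: a0@(3,1):P a1@(3,2):R a2@(3,0):P a3@(3,0):P
t=8: a0@(3,2):P a1@(3,3):R a2@(3,1):P a3@(3,1):P

no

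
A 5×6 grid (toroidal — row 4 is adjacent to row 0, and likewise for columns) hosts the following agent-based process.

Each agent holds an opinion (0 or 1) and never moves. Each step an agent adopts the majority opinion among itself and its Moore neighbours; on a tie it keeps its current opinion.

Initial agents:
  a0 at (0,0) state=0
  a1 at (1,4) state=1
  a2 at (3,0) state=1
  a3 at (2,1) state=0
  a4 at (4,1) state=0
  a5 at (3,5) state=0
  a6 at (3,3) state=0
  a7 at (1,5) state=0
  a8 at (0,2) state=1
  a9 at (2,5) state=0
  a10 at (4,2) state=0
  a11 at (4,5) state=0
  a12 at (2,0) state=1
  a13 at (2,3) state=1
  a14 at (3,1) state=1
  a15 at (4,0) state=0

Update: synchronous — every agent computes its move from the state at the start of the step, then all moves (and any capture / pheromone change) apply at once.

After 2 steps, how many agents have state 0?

t=1: a0@(0,0):0 a1@(1,4):1 a2@(3,0):0 a3@(2,1):1 a4@(4,1):0 a5@(3,5):0 a6@(3,3):0 a7@(1,5):0 a8@(0,2):0 a9@(2,5):0 a10@(4,2):0 a11@(4,5):0 a12@(2,0):0 a13@(2,3):1 a14@(3,1):0 a15@(4,0):0
t=2: a0@(0,0):0 a1@(1,4):1 a2@(3,0):0 a3@(2,1):0 a4@(4,1):0 a5@(3,5):0 a6@(3,3):0 a7@(1,5):0 a8@(0,2):0 a9@(2,5):0 a10@(4,2):0 a11@(4,5):0 a12@(2,0):0 a13@(2,3):1 a14@(3,1):0 a15@(4,0):0

14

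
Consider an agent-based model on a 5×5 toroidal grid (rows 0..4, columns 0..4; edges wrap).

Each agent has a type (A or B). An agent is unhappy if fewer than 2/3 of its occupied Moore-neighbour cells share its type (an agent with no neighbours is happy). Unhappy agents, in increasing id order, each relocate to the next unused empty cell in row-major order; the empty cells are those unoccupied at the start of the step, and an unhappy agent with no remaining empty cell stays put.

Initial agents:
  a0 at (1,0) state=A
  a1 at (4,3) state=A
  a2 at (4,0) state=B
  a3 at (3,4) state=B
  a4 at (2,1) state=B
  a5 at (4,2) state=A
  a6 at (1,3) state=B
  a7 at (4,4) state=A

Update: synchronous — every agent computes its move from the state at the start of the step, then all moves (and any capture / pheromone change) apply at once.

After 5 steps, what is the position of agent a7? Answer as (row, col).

(2, 4)

t=1: a0@(0,0):A a1@(4,3):A a2@(0,1):B a3@(0,2):B a4@(0,3):B a5@(4,2):A a6@(1,3):B a7@(0,4):A
t=2: a0@(1,0):A a1@(1,1):A a2@(1,2):B a3@(1,4):B a4@(2,0):B a5@(2,1):A a6@(1,3):B a7@(2,2):A
t=3: a0@(0,0):A a1@(0,1):A a2@(0,2):B a3@(1,4):B a4@(0,3):B a5@(0,4):A a6@(1,3):B a7@(2,3):A
t=4: a0@(0,0):A a1@(1,0):A a2@(0,2):B a3@(1,1):B a4@(0,3):B a5@(1,2):A a6@(2,0):B a7@(2,1):A
t=5: a0@(0,1):A a1@(0,4):A a2@(0,2):B a3@(1,3):B a4@(1,4):B a5@(2,2):A a6@(2,3):B a7@(2,4):A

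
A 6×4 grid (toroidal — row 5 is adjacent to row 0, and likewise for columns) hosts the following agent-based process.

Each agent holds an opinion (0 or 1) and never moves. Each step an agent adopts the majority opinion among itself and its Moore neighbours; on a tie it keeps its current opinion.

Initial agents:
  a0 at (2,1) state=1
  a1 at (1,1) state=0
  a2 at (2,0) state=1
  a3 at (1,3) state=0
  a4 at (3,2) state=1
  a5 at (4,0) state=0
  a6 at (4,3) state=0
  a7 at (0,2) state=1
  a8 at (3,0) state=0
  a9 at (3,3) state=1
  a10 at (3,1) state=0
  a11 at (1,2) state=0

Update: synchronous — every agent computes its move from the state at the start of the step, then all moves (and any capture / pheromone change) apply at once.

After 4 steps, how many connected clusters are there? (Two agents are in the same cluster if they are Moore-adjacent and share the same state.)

t=1: a0@(2,1):0 a1@(1,1):1 a2@(2,0):0 a3@(1,3):0 a4@(3,2):1 a5@(4,0):0 a6@(4,3):0 a7@(0,2):0 a8@(3,0):0 a9@(3,3):1 a10@(3,1):0 a11@(1,2):0
t=2: a0@(2,1):0 a1@(1,1):0 a2@(2,0):0 a3@(1,3):0 a4@(3,2):0 a5@(4,0):0 a6@(4,3):0 a7@(0,2):0 a8@(3,0):0 a9@(3,3):0 a10@(3,1):0 a11@(1,2):0
t=3: (unchanged — steady state)

1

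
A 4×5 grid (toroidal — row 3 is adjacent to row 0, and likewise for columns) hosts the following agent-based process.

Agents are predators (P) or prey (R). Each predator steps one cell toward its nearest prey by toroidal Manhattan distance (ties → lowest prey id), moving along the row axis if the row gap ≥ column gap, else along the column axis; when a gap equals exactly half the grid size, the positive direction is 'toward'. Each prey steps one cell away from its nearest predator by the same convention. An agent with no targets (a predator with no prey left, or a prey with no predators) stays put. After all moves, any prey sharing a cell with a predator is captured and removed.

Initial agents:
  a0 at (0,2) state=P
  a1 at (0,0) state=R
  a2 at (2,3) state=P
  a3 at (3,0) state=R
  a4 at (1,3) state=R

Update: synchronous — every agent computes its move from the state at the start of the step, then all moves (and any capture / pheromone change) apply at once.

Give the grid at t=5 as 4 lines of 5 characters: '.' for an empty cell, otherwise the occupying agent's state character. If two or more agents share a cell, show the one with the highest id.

t=1: a0@(0,1):P a1@(0,4):R a2@(1,3):P a3@(3,4):R a4@(0,3):R
t=2: a0@(0,0):P a2@(0,3):P a3@(3,3):R a4@(3,3):R
t=3: a0@(0,4):P a2@(3,3):P a3@(2,3):R a4@(2,3):R
t=4: a0@(1,4):P a2@(2,3):P a3@(1,3):R a4@(1,3):R
t=5: a0@(1,3):P a2@(1,3):P a3@(1,2):R a4@(1,2):R

.....
..RP.
.....
.....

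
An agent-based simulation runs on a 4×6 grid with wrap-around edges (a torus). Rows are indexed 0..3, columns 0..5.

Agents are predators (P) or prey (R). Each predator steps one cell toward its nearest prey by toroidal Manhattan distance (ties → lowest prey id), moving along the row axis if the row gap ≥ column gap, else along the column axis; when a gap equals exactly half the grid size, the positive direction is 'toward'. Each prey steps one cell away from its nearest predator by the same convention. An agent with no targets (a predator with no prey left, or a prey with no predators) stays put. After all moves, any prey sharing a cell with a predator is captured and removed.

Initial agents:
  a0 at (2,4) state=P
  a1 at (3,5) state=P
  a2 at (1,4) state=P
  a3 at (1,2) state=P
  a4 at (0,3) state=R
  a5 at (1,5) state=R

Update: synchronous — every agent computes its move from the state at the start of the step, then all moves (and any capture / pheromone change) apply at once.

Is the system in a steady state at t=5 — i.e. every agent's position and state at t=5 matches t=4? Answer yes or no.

no

t=1: a0@(1,4):P a1@(0,5):P a2@(1,5):P a3@(0,2):P a4@(3,3):R a5@(1,0):R
t=2: a0@(1,5):P a1@(1,5):P a2@(1,0):P a3@(3,2):P a4@(2,3):R a5@(1,1):R
t=3: a0@(1,0):P a1@(1,0):P a2@(1,1):P a3@(2,2):P a4@(1,3):R a5@(1,2):R
t=4: a0@(1,1):P a1@(1,1):P a2@(1,2):P a3@(1,2):P a4@(1,4):R a5@(1,3):R
t=5: a0@(1,2):P a1@(1,2):P a2@(1,3):P a3@(1,3):P a4@(1,5):R a5@(1,4):R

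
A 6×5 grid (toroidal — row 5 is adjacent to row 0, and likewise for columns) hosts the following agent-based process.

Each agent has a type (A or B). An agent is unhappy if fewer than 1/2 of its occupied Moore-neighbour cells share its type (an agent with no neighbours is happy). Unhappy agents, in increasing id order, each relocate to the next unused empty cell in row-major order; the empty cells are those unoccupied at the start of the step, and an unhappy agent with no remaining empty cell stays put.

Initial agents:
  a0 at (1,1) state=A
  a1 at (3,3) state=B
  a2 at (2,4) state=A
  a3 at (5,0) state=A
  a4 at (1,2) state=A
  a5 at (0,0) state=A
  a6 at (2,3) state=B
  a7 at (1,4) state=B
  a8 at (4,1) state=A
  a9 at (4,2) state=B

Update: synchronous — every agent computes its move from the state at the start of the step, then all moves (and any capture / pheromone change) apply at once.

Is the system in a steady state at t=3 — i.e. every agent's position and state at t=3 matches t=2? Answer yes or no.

no

t=1: a0@(1,1):A a1@(3,3):B a2@(0,1):A a3@(5,0):A a4@(1,2):A a5@(0,0):A a6@(2,3):B a7@(0,2):B a8@(4,1):A a9@(4,2):B
t=2: a0@(1,1):A a1@(3,3):B a2@(0,1):A a3@(5,0):A a4@(1,2):A a5@(0,0):A a6@(2,3):B a7@(0,3):B a8@(4,1):A a9@(4,2):B
t=3: a0@(1,1):A a1@(3,3):B a2@(0,1):A a3@(5,0):A a4@(1,2):A a5@(0,0):A a6@(2,3):B a7@(0,2):B a8@(4,1):A a9@(4,2):B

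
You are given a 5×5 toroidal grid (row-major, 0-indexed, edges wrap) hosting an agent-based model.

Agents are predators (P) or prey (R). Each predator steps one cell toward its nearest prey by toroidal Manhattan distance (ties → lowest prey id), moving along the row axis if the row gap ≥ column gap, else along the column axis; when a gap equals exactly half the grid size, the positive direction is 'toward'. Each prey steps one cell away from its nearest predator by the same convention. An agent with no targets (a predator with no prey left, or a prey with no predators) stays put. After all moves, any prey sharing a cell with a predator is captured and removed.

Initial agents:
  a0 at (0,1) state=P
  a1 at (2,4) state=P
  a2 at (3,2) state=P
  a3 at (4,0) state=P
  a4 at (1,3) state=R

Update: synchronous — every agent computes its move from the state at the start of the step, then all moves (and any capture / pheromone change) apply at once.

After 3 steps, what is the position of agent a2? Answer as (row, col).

t=1: a0@(0,2):P a1@(1,4):P a2@(2,2):P a3@(0,0):P a4@(0,3):R
t=2: a0@(0,3):P a1@(0,4):P a2@(1,2):P a3@(0,4):P
t=3: (unchanged — steady state)

(1, 2)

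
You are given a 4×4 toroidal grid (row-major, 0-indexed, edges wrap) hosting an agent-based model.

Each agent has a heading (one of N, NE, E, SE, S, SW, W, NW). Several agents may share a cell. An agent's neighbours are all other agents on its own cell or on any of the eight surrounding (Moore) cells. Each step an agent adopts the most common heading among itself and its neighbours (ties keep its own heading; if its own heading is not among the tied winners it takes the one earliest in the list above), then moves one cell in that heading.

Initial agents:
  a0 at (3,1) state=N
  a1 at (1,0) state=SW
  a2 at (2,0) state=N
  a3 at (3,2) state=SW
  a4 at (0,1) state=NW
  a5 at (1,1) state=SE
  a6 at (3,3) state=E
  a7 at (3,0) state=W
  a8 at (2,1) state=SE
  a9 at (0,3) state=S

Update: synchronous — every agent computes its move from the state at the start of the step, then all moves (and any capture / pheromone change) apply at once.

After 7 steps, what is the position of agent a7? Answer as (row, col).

(0, 0)

t=1: a0@(2,1):N a1@(2,1):SE a2@(1,0):N a3@(0,1):SW a4@(1,0):SW a5@(2,2):SE a6@(3,0):E a7@(2,0):N a8@(3,2):SE a9@(1,2):SW
t=2: a0@(1,1):N a1@(3,2):SE a2@(0,0):N a3@(1,0):SW a4@(0,0):N a5@(3,3):SE a6@(2,0):N a7@(1,0):N a8@(0,3):SE a9@(2,1):SW
t=3: a0@(0,1):N a1@(0,3):SE a2@(3,0):N a3@(0,0):N a4@(3,0):N a5@(0,0):SE a6@(1,0):N a7@(0,0):N a8@(1,0):SE a9@(1,1):N
t=4: a0@(3,1):N a1@(3,3):N a2@(2,0):N a3@(3,0):N a4@(2,0):N a5@(3,0):N a6@(0,0):N a7@(3,0):N a8@(0,0):N a9@(0,1):N
t=5: a0@(2,1):N a1@(2,3):N a2@(1,0):N a3@(2,0):N a4@(1,0):N a5@(2,0):N a6@(3,0):N a7@(2,0):N a8@(3,0):N a9@(3,1):N
t=6: a0@(1,1):N a1@(1,3):N a2@(0,0):N a3@(1,0):N a4@(0,0):N a5@(1,0):N a6@(2,0):N a7@(1,0):N a8@(2,0):N a9@(2,1):N
t=7: a0@(0,1):N a1@(0,3):N a2@(3,0):N a3@(0,0):N a4@(3,0):N a5@(0,0):N a6@(1,0):N a7@(0,0):N a8@(1,0):N a9@(1,1):N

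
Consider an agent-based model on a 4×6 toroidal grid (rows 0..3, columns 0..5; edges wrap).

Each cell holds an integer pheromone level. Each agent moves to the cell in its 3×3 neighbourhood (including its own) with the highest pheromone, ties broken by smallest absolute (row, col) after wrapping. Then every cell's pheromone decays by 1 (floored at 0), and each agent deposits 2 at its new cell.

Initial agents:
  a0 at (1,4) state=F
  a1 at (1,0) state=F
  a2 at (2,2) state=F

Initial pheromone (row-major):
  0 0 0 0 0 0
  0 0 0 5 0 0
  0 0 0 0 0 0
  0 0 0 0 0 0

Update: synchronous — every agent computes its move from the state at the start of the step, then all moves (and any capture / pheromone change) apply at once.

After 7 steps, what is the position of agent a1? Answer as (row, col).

(0, 0)

t=1: a0@(1,3) a1@(0,0) a2@(1,3) | pheromone: 2 0 0 0 0 0 / 0 0 0 8 0 0 / 0 0 0 0 0 0 / 0 0 0 0 0 0
t=2: a0@(1,3) a1@(0,0) a2@(1,3) | pheromone: 3 0 0 0 0 0 / 0 0 0 11 0 0 / 0 0 0 0 0 0 / 0 0 0 0 0 0
t=3: a0@(1,3) a1@(0,0) a2@(1,3) | pheromone: 4 0 0 0 0 0 / 0 0 0 14 0 0 / 0 0 0 0 0 0 / 0 0 0 0 0 0
t=4: a0@(1,3) a1@(0,0) a2@(1,3) | pheromone: 5 0 0 0 0 0 / 0 0 0 17 0 0 / 0 0 0 0 0 0 / 0 0 0 0 0 0
t=5: a0@(1,3) a1@(0,0) a2@(1,3) | pheromone: 6 0 0 0 0 0 / 0 0 0 20 0 0 / 0 0 0 0 0 0 / 0 0 0 0 0 0
t=6: a0@(1,3) a1@(0,0) a2@(1,3) | pheromone: 7 0 0 0 0 0 / 0 0 0 23 0 0 / 0 0 0 0 0 0 / 0 0 0 0 0 0
t=7: a0@(1,3) a1@(0,0) a2@(1,3) | pheromone: 8 0 0 0 0 0 / 0 0 0 26 0 0 / 0 0 0 0 0 0 / 0 0 0 0 0 0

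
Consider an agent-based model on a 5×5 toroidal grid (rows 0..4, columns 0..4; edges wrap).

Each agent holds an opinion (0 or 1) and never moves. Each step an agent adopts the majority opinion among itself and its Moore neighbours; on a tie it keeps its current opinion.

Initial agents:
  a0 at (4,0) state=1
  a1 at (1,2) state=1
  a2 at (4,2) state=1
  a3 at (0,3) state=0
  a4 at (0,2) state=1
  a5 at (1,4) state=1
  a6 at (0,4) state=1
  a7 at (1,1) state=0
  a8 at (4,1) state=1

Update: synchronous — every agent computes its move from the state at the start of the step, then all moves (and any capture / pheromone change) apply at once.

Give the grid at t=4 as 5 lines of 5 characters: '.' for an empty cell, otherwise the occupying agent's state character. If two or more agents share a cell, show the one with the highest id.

t=1: a0@(4,0):1 a1@(1,2):1 a2@(4,2):1 a3@(0,3):1 a4@(0,2):1 a5@(1,4):1 a6@(0,4):1 a7@(1,1):1 a8@(4,1):1
t=2: (unchanged — steady state)

..111
.11.1
.....
.....
111..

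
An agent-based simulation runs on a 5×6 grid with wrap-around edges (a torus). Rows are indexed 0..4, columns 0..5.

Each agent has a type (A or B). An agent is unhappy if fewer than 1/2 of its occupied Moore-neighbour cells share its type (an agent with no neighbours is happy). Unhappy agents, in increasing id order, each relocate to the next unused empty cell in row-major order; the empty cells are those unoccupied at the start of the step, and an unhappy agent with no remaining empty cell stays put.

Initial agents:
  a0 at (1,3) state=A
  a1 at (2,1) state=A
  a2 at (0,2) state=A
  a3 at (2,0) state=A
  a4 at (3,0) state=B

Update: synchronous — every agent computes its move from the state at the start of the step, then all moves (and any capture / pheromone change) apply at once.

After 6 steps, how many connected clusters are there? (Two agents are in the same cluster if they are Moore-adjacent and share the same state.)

t=1: a0@(1,3):A a1@(2,1):A a2@(0,2):A a3@(2,0):A a4@(0,0):B
t=2: (unchanged — steady state)

3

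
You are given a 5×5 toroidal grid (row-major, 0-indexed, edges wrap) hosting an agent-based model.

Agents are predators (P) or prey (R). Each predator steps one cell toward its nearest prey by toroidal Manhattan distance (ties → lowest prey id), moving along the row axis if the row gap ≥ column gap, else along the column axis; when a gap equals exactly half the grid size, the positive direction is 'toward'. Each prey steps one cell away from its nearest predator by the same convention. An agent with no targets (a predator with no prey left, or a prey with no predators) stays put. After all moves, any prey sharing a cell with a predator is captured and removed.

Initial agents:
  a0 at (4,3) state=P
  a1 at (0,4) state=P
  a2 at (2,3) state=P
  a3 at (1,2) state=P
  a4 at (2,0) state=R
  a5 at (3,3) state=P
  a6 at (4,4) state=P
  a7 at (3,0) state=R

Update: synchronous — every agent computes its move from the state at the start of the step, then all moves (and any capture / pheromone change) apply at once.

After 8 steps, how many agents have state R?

1

t=1: a0@(4,4):P a1@(1,4):P a2@(2,4):P a3@(1,1):P a4@(2,1):R a5@(3,4):P a6@(3,4):P a7@(3,1):R
t=2: a0@(4,0):P a1@(1,0):P a2@(2,0):P a3@(2,1):P a4@(3,1):R a5@(3,0):P a6@(3,0):P a7@(4,1):R
t=3: a0@(4,1):P a1@(2,0):P a2@(3,0):P a3@(3,1):P a5@(3,1):P a6@(3,1):P a7@(4,2):R
t=4: a0@(4,2):P a1@(3,0):P a2@(3,1):P a3@(4,1):P a5@(4,1):P a6@(4,1):P a7@(4,3):R
t=5: a0@(4,3):P a1@(3,4):P a2@(3,2):P a3@(4,2):P a5@(4,2):P a6@(4,2):P a7@(4,4):R
t=6: a0@(4,4):P a1@(4,4):P a2@(3,3):P a3@(4,3):P a5@(4,3):P a6@(4,3):P a7@(4,0):R
t=7: a0@(4,0):P a1@(4,0):P a2@(3,4):P a3@(4,4):P a5@(4,4):P a6@(4,4):P a7@(4,1):R
t=8: a0@(4,1):P a1@(4,1):P a2@(3,0):P a3@(4,0):P a5@(4,0):P a6@(4,0):P a7@(4,2):R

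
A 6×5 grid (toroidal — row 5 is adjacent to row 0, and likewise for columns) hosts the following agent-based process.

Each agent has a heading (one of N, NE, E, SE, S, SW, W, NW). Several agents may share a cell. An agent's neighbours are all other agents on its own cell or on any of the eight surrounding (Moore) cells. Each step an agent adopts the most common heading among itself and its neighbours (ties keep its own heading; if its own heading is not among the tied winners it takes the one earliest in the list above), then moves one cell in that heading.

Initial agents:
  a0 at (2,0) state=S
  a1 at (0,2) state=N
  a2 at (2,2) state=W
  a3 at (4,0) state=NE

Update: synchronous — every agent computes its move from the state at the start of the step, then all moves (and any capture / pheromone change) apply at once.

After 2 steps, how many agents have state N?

1

t=1: a0@(3,0):S a1@(5,2):N a2@(2,1):W a3@(3,1):NE
t=2: a0@(4,0):S a1@(4,2):N a2@(2,0):W a3@(2,2):NE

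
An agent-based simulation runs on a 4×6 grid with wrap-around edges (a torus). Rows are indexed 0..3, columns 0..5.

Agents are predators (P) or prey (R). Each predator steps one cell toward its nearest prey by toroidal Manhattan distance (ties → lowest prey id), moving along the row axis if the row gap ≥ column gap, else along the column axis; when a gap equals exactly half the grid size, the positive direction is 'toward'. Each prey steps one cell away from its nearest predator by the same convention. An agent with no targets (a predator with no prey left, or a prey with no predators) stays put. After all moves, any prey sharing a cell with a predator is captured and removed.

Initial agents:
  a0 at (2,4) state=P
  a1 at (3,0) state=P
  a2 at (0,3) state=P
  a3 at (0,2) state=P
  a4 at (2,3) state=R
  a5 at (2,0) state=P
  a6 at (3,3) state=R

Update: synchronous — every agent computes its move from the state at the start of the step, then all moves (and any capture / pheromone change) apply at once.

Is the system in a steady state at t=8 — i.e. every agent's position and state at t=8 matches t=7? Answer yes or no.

yes

t=1: a0@(2,3):P a1@(3,1):P a2@(3,3):P a3@(3,2):P a4@(2,2):R a5@(2,1):P
t=2: a0@(2,2):P a1@(2,1):P a2@(2,3):P a3@(2,2):P a5@(2,2):P
t=3: (unchanged — steady state)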